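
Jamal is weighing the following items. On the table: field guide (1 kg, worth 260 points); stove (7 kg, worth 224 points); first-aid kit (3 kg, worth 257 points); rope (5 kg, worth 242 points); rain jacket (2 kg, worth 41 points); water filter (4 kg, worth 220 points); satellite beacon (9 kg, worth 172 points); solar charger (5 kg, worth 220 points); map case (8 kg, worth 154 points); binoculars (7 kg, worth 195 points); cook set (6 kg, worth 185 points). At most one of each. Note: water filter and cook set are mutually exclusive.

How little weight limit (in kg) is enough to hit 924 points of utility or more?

13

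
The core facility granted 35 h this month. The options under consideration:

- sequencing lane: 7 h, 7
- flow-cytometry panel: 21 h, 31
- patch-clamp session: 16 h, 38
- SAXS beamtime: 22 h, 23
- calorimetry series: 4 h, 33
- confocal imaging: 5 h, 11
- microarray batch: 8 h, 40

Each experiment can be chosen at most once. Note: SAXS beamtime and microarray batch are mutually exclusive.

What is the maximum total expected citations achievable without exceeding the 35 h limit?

By expected citations per h: calorimetry series 8.25, microarray batch 5.00, patch-clamp session 2.38 lead.
Patch-clamp session + calorimetry series + confocal imaging + microarray batch uses 33 of the 35 h and totals 122.

122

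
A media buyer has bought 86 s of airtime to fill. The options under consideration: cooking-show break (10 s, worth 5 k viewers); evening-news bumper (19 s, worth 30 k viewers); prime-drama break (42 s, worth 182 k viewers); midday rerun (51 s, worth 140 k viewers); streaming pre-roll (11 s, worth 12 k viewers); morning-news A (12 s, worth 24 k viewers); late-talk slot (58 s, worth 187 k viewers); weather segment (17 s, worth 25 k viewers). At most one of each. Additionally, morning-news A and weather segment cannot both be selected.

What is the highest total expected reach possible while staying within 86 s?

248

Evening-news bumper + prime-drama break + streaming pre-roll + morning-news A uses 84 of the 86 s and totals 248.
Runner-up cooking-show break + evening-news bumper + prime-drama break + morning-news A tops out at 241.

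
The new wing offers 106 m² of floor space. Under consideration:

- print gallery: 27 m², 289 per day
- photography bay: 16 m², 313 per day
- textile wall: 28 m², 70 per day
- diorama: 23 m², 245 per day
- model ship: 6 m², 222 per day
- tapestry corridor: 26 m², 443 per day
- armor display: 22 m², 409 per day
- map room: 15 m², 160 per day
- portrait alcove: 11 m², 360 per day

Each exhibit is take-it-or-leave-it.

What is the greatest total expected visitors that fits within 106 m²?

1992

Density check — model ship 37.00, portrait alcove 32.73, photography bay 19.56 are the best per m².
Filling by ratio: photography bay + model ship + tapestry corridor + armor display + map room + portrait alcove for 1907, with 10 m² left unused.
The 15 m² tied up in map room is better spent on diorama — total rises to 1992 (104 m²).
The spare 2 m² is too small for any remaining exhibit, and no exchange beats 1992.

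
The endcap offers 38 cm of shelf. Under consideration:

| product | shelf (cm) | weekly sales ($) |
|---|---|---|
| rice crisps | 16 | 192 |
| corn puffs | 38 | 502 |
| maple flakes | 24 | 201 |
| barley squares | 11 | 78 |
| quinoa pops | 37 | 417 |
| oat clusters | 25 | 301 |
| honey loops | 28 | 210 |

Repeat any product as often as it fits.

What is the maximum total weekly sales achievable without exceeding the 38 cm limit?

502

Ranking by ratio (weekly sales/cm): corn puffs 13.21, oat clusters 12.04, rice crisps 12.00.
Best packing: corn puffs — 38 cm, 502 total.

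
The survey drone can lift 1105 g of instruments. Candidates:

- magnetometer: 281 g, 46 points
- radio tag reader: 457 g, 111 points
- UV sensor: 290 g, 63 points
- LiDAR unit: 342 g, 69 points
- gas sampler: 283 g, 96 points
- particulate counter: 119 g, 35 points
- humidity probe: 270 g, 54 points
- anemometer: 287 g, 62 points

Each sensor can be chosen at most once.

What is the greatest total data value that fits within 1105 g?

276

Taking the top-ratio sensors first gives radio tag reader + gas sampler + particulate counter for 242 (859 g).
Dropping particulate counter frees 119 g; slotting in LiDAR unit (342 g) lifts the total to 276 at 1082 g.
Runner-up radio tag reader + UV sensor + gas sampler tops out at 270.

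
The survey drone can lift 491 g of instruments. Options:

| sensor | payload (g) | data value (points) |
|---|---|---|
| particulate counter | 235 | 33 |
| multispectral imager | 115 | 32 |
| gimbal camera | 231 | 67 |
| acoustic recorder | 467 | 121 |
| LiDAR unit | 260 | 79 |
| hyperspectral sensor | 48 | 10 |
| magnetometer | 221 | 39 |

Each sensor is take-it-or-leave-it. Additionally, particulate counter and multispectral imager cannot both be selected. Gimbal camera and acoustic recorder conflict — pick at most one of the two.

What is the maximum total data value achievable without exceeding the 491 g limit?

Density check — LiDAR unit 0.30, gimbal camera 0.29, multispectral imager 0.28, acoustic recorder 0.26 are the best per g.
Gimbal camera + LiDAR unit uses 491 of the 491 g and totals 146.
Nothing else feasible within 491 g beats 146.

146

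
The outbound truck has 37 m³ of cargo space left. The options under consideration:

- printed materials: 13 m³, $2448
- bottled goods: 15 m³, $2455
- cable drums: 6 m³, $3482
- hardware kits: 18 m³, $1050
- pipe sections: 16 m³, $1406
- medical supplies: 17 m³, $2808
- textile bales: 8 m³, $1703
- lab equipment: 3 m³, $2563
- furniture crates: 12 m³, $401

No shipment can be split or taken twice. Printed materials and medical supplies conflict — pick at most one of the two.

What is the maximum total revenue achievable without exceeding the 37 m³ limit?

10948

Taking the top-ratio shipments first gives printed materials + cable drums + textile bales + lab equipment for 10196 (30 m³).
Dropping textile bales frees 8 m³; slotting in bottled goods (15 m³) lifts the total to 10948 at 37 m³.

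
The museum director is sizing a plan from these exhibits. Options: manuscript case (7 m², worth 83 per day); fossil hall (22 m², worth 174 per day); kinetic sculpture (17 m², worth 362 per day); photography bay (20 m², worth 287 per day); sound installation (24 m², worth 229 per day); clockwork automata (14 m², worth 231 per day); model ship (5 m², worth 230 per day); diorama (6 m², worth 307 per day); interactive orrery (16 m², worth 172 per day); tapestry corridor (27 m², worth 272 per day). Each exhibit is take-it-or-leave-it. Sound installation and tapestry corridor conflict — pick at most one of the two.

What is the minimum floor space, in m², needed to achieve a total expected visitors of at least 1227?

55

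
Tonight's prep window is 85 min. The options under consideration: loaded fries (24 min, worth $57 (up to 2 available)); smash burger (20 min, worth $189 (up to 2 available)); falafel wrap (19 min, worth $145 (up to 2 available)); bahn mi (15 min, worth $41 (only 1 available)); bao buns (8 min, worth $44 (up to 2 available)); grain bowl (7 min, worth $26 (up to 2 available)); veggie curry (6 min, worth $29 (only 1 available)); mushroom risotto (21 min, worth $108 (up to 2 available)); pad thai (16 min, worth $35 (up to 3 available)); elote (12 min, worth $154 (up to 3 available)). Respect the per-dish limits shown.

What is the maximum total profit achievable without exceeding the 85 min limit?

884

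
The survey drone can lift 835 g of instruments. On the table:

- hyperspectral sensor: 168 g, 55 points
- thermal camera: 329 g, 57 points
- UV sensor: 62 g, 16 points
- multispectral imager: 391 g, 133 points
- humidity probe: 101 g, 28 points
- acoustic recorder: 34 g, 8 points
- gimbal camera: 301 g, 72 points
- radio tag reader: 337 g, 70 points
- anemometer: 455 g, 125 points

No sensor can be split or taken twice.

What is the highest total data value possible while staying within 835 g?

Greedy by ratio would take hyperspectral sensor + UV sensor + multispectral imager + humidity probe + acoustic recorder: 756 g used, total 240.
Dropping hyperspectral sensor and UV sensor frees 230 g; slotting in gimbal camera (301 g) lifts the total to 241 at 827 g.

241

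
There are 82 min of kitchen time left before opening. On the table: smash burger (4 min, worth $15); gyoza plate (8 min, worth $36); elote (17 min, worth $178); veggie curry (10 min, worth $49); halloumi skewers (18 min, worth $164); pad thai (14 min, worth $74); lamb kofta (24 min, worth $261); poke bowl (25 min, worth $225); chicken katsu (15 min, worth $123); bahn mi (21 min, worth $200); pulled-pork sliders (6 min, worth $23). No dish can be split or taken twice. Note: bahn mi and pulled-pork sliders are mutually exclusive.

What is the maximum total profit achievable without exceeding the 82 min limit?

Ranking by ratio (profit/min): lamb kofta 10.88, elote 10.47, bahn mi 9.52.
Taking elote + halloumi skewers + lamb kofta + bahn mi: 80 min used, 803 in profit.
That's the maximum — no feasible swap from here does better than 803.

803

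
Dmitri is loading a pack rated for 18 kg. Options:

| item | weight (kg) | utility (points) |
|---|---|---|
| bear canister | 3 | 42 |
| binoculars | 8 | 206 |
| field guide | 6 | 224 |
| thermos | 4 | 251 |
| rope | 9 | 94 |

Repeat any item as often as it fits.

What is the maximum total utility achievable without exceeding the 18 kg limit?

1004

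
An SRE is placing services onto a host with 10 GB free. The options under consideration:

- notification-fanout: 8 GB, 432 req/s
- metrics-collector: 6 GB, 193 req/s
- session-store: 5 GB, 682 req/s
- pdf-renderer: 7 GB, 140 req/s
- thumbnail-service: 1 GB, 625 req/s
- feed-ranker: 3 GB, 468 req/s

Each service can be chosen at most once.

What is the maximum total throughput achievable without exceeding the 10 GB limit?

1775

Best packing: session-store + thumbnail-service + feed-ranker — 9 GB, 1775 total.
Runner-up session-store + thumbnail-service tops out at 1307.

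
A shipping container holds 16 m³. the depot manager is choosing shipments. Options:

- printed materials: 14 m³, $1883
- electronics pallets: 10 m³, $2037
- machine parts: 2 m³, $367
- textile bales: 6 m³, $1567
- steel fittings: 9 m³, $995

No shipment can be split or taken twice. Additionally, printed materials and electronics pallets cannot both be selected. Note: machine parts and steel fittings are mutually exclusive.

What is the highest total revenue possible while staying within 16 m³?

3604

Best packing: electronics pallets + textile bales — 16 m³, 3604 total.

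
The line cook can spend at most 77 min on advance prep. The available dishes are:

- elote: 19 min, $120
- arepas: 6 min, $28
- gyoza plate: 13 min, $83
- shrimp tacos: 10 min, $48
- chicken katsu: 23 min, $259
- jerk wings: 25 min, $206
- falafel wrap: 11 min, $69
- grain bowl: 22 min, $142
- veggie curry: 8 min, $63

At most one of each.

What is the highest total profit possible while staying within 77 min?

648

Ranking by ratio (profit/min): chicken katsu 11.26, jerk wings 8.24, veggie curry 7.88.
A density-first pass picks arepas + gyoza plate + chicken katsu + jerk wings + veggie curry — 639 at 75 min.
Replace arepas and gyoza plate with elote: the trade gains 9 net, giving 648 at 75 min.
Every other selection either busts 77 min or fails to beat 648.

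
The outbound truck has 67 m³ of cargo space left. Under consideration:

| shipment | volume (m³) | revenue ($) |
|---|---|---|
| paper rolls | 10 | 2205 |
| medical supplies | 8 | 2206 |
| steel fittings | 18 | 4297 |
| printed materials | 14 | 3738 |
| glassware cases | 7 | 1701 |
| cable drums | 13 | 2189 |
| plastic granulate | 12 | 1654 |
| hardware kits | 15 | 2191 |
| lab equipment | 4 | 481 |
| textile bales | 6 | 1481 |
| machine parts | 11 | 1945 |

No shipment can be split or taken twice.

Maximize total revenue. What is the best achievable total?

Ranking by ratio (revenue/m³): medical supplies 275.75, printed materials 267.00, textile bales 246.83.
Paper rolls + medical supplies + steel fittings + printed materials + glassware cases + lab equipment + textile bales uses 67 of the 67 m³ and totals 16109.
No other feasible combination exceeds 16109.

16109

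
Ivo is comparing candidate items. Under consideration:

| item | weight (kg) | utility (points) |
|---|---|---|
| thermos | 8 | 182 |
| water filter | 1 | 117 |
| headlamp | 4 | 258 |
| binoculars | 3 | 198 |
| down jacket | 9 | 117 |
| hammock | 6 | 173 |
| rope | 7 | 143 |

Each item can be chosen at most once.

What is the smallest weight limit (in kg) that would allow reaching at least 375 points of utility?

Need the lightest bundle worth ≥ 375.
water filter + headlamp: 375 utility at 5 kg.
No combination under 5 kg hits 375.

5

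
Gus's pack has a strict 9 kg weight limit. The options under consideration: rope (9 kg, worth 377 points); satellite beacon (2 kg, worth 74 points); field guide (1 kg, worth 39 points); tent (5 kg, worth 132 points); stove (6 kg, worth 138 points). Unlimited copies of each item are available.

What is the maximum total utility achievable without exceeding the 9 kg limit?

Taking rope: 9 kg used, 377 in utility.
No other feasible combination exceeds 377.

377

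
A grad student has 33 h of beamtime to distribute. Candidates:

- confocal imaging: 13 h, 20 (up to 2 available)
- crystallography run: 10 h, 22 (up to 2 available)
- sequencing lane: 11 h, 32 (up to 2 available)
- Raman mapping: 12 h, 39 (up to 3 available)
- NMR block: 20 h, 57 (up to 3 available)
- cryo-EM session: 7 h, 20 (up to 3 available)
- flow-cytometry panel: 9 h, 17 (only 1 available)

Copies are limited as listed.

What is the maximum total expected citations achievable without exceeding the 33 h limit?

99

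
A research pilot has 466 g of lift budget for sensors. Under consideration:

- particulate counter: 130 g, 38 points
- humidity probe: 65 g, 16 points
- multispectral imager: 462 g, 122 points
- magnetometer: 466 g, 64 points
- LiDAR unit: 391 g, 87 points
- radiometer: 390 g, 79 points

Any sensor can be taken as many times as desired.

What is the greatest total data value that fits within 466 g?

130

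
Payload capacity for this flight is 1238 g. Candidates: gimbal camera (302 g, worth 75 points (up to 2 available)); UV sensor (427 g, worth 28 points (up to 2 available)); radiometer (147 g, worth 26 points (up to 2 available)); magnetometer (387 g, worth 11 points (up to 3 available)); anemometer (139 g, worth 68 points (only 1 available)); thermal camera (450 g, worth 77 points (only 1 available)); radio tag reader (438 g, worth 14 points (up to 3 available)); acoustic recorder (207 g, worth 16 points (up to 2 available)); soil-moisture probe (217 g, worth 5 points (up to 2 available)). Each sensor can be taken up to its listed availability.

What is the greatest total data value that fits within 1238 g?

Greedy by ratio would take 2×gimbal camera + 2×radiometer + anemometer: 1037 g used, total 270.
Replace 2×radiometer with thermal camera: the trade gains 25 net, giving 295 at 1193 g.
Nothing else within 1238 g beats 295.

295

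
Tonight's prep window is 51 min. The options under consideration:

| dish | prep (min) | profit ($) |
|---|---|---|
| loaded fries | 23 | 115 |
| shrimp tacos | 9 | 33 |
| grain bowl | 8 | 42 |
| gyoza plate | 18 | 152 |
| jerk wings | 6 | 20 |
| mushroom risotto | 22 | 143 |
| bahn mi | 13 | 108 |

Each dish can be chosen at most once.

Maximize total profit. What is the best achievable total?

337

Density check — gyoza plate 8.44, bahn mi 8.31, mushroom risotto 6.50 are the best per min.
The ratio heuristic lands on shrimp tacos + grain bowl + gyoza plate + bahn mi (335) but leaves 3 min idle.
Replace shrimp tacos and bahn mi with mushroom risotto: the trade gains 2 net, giving 337 at 48 min.
Runner-up shrimp tacos + grain bowl + gyoza plate + bahn mi tops out at 335.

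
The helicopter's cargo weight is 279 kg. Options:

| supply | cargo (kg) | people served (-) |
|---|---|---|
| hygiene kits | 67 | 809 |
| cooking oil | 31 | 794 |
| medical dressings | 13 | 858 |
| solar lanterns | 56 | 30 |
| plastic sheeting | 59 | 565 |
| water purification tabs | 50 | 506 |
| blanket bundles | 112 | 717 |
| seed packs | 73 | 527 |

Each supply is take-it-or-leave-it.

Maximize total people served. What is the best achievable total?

A density-first pass picks hygiene kits + cooking oil + medical dressings + solar lanterns + plastic sheeting + water purification tabs — 3562 at 276 kg.
Dropping solar lanterns and plastic sheeting frees 115 kg; slotting in blanket bundles (112 kg) lifts the total to 3684 at 273 kg.
No other feasible combination exceeds 3684.

3684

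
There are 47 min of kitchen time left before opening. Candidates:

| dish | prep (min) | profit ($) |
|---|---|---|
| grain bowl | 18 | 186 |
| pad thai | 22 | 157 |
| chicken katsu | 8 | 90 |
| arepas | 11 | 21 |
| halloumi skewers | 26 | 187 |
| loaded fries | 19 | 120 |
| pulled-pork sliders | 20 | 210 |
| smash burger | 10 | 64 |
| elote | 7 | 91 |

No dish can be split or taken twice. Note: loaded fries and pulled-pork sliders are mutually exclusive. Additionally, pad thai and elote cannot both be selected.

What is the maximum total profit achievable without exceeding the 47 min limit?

487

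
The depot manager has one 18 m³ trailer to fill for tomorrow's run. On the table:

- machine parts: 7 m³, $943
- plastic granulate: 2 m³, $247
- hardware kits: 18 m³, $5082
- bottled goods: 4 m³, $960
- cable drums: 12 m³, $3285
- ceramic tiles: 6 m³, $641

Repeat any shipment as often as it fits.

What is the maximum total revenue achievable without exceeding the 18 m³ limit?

5082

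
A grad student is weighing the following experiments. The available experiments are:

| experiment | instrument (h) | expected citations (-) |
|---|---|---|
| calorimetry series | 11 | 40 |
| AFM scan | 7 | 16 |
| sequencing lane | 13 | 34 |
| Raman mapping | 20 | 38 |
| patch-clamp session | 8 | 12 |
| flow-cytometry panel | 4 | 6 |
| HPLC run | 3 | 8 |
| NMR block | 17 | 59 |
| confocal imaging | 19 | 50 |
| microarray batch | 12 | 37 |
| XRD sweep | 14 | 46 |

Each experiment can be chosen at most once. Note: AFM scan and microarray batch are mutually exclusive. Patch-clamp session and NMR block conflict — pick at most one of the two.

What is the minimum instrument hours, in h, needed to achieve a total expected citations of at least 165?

52

Need the lightest bundle worth ≥ 165.
Taking calorimetry series + AFM scan + HPLC run + NMR block + XRD sweep gives 169 (≥ 165) for 52 h.
Below 52 h the best achievable stays under 165.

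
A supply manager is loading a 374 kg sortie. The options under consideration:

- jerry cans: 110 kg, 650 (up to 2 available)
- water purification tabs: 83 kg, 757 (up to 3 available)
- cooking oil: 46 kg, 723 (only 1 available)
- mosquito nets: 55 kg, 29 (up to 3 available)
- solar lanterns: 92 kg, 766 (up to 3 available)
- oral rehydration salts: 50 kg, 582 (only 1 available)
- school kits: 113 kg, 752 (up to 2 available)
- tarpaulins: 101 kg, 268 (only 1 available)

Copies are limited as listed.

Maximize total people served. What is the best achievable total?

3603

The ratio heuristic lands on 3×water purification tabs + cooking oil + oral rehydration salts (3576) but leaves 29 kg idle.
The 249 kg tied up in 3×water purification tabs is better spent on 3×solar lanterns — total rises to 3603 (372 kg).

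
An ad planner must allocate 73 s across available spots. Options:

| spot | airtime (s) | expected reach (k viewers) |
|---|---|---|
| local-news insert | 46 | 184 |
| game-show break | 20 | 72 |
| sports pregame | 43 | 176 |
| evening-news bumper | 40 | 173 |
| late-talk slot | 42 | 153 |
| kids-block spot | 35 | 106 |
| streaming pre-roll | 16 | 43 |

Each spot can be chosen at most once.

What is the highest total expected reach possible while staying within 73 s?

256

By expected reach per s: evening-news bumper 4.33, sports pregame 4.09, local-news insert 4.00, late-talk slot 3.64 lead.
Filling by ratio: game-show break + evening-news bumper for 245, with 13 s left unused.
Replace evening-news bumper with local-news insert: the trade gains 11 net, giving 256 at 66 s.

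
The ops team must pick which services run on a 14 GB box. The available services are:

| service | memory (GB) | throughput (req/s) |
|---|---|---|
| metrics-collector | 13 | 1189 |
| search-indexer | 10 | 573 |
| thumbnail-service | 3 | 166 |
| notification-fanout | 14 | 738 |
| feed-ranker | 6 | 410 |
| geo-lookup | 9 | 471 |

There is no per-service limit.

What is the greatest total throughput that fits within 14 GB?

1189

By throughput per GB: metrics-collector 91.46, feed-ranker 68.33, search-indexer 57.30 lead.
Metrics-collector uses 13 of the 14 GB and totals 1189.
That's the maximum — no swap from here does better than 1189.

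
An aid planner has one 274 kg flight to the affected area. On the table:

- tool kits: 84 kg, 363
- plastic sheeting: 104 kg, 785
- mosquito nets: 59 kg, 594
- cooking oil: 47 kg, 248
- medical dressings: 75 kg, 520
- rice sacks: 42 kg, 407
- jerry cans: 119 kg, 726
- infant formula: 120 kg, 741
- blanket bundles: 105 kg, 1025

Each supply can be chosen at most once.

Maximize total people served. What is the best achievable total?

Ranking by ratio (people served/kg): mosquito nets 10.07, blanket bundles 9.76, rice sacks 9.69, plastic sheeting 7.55.
A density-first pass picks mosquito nets + cooking oil + rice sacks + blanket bundles — 2274 at 253 kg.
Dropping cooking oil and rice sacks frees 89 kg; slotting in plastic sheeting (104 kg) lifts the total to 2404 at 268 kg.

2404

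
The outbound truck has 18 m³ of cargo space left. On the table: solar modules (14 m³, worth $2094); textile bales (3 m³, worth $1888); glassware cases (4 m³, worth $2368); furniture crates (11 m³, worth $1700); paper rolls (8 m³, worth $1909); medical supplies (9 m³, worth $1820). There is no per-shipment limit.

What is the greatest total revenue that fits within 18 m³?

11328

Density check — textile bales 629.33, glassware cases 592.00, paper rolls 238.62, medical supplies 202.22 are the best per m³.
Taking 6×textile bales: 18 m³ used, 11328 in revenue.
Nothing else within 18 m³ beats 11328.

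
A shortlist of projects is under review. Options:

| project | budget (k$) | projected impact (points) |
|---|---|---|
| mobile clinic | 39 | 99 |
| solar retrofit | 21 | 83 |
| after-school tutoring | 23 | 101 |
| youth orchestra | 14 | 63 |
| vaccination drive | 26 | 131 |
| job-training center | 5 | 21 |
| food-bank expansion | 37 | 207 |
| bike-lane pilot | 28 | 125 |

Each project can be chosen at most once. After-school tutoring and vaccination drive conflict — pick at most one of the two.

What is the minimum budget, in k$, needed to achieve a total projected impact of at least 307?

Look for the lowest-budget combination reaching 307.
after-school tutoring + food-bank expansion reaches 308 using 60 k$.
No combination under 60 k$ hits 307.

60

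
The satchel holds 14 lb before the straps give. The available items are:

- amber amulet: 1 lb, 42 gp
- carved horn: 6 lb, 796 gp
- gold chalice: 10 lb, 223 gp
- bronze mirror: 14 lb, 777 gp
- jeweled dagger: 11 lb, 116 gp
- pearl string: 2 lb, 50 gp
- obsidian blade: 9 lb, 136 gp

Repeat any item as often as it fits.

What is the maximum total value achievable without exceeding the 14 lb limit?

Density check — carved horn 132.67, bronze mirror 55.50, amber amulet 42.00 are the best per lb.
Taking 2×amber amulet + 2×carved horn: 14 lb used, 1676 in value.
Every other selection either busts 14 lb or fails to beat 1676.

1676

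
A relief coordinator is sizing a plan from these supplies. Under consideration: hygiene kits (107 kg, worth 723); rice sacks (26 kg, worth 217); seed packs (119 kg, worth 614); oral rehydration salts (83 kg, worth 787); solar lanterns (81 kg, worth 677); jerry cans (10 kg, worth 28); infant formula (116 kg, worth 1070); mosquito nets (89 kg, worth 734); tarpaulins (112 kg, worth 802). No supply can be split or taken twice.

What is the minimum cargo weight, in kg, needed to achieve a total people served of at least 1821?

Need the lightest bundle worth ≥ 1821.
Taking oral rehydration salts + infant formula gives 1857 (≥ 1821) for 199 kg.
No combination under 199 kg hits 1821.

199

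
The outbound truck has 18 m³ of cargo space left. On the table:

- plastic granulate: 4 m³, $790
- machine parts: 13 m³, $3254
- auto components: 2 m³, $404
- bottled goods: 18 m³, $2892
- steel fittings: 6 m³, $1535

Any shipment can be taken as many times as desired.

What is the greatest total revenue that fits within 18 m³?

4605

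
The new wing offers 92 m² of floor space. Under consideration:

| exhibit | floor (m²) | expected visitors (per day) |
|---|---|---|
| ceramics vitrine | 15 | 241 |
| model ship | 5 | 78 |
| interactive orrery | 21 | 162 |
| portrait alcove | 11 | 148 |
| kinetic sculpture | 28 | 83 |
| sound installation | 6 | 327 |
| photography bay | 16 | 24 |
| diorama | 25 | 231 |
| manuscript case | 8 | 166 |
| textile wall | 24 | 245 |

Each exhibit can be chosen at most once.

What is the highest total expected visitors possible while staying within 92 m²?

The ratio ordering already packs tightly: ceramics vitrine + model ship + interactive orrery + portrait alcove + sound installation + manuscript case + textile wall, 90 m², 1367.

1367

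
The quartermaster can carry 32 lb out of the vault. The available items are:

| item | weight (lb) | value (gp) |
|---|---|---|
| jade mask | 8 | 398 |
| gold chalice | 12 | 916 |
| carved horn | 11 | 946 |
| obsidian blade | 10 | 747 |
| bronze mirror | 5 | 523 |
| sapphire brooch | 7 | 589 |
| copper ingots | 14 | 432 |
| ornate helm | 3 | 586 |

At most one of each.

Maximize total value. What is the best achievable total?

2971

Taking the top-ratio items first gives carved horn + bronze mirror + sapphire brooch + ornate helm for 2644 (26 lb).
The 7 lb tied up in sapphire brooch is better spent on gold chalice — total rises to 2971 (31 lb).
Runner-up carved horn + obsidian blade + sapphire brooch + ornate helm tops out at 2868.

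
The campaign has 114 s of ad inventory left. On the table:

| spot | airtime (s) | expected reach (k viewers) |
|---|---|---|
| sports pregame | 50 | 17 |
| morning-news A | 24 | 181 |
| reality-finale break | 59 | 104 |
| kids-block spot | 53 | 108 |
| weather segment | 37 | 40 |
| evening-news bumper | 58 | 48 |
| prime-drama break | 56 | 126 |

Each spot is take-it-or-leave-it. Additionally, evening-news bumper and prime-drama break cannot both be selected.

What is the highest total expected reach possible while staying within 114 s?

329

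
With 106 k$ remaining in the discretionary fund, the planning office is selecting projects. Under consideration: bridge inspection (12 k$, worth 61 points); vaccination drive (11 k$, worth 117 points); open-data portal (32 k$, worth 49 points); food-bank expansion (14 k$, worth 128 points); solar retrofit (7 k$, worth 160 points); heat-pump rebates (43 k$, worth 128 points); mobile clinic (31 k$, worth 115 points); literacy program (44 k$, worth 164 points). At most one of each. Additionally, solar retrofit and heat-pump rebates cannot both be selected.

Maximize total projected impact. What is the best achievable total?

By projected impact per k$: solar retrofit 22.86, vaccination drive 10.64, food-bank expansion 9.14, bridge inspection 5.08 lead.
Bridge inspection + vaccination drive + food-bank expansion + solar retrofit + literacy program uses 88 of the 106 k$ and totals 630.

630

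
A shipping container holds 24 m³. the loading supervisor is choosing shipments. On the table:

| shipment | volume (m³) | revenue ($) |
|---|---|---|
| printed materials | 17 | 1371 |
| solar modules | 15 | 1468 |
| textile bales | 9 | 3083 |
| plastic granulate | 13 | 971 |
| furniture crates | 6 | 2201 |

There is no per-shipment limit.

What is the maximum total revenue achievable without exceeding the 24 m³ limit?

8804

4×furniture crates uses 24 of the 24 m³ and totals 8804.
No other feasible combination exceeds 8804.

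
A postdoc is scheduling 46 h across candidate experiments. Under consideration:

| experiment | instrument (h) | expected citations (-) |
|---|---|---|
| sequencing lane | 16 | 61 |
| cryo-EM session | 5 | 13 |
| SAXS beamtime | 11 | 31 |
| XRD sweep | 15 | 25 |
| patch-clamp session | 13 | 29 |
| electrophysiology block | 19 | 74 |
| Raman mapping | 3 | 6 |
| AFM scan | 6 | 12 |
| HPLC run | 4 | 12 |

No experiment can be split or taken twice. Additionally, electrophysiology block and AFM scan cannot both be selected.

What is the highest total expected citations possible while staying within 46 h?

166

The ratio heuristic lands on sequencing lane + cryo-EM session + electrophysiology block + HPLC run (160) but leaves 2 h idle.
Dropping cryo-EM session and HPLC run frees 9 h; slotting in SAXS beamtime (11 h) lifts the total to 166 at 46 h.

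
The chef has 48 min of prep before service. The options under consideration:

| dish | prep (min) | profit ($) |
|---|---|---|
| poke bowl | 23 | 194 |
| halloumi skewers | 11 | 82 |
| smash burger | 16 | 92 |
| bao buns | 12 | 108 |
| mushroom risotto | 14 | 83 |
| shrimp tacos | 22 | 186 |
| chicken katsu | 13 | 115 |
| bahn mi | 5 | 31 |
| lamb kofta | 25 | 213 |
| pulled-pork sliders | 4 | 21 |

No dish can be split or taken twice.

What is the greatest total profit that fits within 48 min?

Ranking by ratio (profit/min): bao buns 9.00, chicken katsu 8.85, lamb kofta 8.52.
Filling by ratio: bao buns + shrimp tacos + chicken katsu for 409, with 1 min left unused.
Replace shrimp tacos with poke bowl: the trade gains 8 net, giving 417 at 48 min.
Nothing else within 48 min beats 417.

417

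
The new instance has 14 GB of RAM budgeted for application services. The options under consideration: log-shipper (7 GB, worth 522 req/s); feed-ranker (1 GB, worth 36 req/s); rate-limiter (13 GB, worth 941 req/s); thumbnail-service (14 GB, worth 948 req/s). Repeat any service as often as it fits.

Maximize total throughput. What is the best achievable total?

1044

By throughput per GB: log-shipper 74.57, rate-limiter 72.38, thumbnail-service 67.71, feed-ranker 36.00 lead.
2×log-shipper uses 14 of the 14 GB and totals 1044.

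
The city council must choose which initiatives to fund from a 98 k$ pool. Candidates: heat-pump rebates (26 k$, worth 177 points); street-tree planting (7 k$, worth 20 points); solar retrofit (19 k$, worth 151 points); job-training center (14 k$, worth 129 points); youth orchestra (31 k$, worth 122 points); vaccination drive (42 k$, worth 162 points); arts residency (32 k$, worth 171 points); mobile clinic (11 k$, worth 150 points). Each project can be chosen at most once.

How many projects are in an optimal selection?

5

The maximum projected impact within 98 k$ is 669.
One optimal bundle: heat-pump rebates + street-tree planting + solar retrofit + arts residency + mobile clinic (95 k$).
All optima have 5 projects.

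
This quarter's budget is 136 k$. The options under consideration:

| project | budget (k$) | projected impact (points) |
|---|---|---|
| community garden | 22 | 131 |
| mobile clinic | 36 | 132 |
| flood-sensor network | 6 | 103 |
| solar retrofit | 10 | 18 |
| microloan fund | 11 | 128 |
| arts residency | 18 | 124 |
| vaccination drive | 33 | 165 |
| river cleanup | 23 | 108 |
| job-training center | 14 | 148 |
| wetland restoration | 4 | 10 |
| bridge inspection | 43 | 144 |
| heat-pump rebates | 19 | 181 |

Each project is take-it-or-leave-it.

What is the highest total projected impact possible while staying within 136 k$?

998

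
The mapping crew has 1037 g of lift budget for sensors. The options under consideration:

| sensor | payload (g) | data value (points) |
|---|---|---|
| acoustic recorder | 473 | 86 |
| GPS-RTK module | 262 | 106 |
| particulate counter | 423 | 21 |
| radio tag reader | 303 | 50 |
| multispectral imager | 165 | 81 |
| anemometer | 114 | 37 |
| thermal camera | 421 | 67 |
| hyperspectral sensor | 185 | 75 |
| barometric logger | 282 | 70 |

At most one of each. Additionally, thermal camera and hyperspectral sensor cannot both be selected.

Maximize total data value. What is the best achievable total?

369

Taking GPS-RTK module + multispectral imager + anemometer + hyperspectral sensor + barometric logger: 1008 g used, 369 in data value.
No other feasible combination exceeds 369.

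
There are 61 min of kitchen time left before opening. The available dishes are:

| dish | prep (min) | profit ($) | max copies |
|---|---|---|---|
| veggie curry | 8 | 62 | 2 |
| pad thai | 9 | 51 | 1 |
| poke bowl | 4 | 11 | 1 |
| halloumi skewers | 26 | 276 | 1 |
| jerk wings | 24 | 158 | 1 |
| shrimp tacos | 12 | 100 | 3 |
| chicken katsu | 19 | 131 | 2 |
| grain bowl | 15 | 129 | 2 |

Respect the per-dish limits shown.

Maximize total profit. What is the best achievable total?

Ranking by ratio (profit/min): halloumi skewers 10.62, grain bowl 8.60, shrimp tacos 8.33, veggie curry 7.75.
Greedy by ratio would take poke bowl + halloumi skewers + 2×grain bowl: 60 min used, total 545.
Replace poke bowl and grain bowl with veggie curry + shrimp tacos: the trade gains 22 net, giving 567 at 61 min.
No other feasible combination exceeds 567.

567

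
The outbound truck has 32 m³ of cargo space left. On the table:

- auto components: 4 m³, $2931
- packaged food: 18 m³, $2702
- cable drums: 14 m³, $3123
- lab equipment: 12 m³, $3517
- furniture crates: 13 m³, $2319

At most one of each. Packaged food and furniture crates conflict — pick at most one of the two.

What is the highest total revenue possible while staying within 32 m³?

9571

Auto components + cable drums + lab equipment uses 30 of the 32 m³ and totals 9571.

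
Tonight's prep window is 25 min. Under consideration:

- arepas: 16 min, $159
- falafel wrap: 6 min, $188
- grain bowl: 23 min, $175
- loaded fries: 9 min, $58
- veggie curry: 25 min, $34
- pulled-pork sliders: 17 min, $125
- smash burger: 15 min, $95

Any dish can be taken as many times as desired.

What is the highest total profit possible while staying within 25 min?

752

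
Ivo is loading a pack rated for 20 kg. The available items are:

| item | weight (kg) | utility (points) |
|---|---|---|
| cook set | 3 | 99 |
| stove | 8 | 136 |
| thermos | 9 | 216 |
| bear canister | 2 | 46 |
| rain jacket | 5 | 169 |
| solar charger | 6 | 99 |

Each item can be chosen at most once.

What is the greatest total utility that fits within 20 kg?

530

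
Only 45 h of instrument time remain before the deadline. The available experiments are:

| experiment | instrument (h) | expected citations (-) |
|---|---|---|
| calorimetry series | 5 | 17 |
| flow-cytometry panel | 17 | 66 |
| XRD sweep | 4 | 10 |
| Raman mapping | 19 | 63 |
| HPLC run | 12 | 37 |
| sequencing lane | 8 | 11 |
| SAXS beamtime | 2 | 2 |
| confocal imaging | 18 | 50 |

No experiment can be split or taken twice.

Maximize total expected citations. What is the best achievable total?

Ranking by ratio (expected citations/h): flow-cytometry panel 3.88, calorimetry series 3.40, Raman mapping 3.32, HPLC run 3.08.
Calorimetry series + flow-cytometry panel + XRD sweep + Raman mapping uses 45 of the 45 h and totals 156.
Runner-up calorimetry series + flow-cytometry panel + Raman mapping + SAXS beamtime tops out at 148.

156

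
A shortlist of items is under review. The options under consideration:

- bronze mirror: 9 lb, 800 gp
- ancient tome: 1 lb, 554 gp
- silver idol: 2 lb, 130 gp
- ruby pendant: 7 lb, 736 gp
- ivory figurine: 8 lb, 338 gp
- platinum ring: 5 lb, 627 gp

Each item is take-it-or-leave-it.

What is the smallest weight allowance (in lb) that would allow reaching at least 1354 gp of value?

Need the lightest bundle worth ≥ 1354.
bronze mirror + ancient tome reaches 1354 using 10 lb.
Any bundle with less than 10 lb falls short of 1354.

10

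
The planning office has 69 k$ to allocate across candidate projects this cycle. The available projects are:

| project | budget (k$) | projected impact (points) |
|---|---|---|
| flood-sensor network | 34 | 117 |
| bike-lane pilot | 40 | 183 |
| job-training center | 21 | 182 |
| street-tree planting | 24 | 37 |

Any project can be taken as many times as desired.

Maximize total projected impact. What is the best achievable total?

546

The ratio ordering already packs tightly: 3×job-training center, 63 k$, 546.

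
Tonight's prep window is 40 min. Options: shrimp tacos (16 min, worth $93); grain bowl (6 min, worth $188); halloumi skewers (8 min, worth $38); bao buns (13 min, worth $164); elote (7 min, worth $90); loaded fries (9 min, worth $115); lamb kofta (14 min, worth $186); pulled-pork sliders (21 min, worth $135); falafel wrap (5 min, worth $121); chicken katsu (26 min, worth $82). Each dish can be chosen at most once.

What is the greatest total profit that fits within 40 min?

A density-first pass picks grain bowl + halloumi skewers + elote + lamb kofta + falafel wrap — 623 at 40 min.
Replace halloumi skewers and lamb kofta with bao buns + loaded fries: the trade gains 55 net, giving 678 at 40 min.
That's the maximum — no swap from here does better than 678.

678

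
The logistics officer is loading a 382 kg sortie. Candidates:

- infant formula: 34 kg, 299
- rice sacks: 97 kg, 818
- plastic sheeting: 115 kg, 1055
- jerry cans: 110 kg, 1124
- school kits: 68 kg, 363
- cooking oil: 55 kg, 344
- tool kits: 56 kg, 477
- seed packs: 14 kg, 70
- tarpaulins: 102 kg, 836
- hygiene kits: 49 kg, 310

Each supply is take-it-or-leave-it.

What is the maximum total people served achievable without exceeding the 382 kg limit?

3474

The ratio heuristic lands on infant formula + plastic sheeting + jerry cans + tool kits + seed packs + hygiene kits (3335) but leaves 4 kg idle.
The 97 kg tied up in infant formula and seed packs and hygiene kits is better spent on rice sacks — total rises to 3474 (378 kg).
The closest alternative, infant formula + plastic sheeting + jerry cans + seed packs + tarpaulins, reaches only 3384.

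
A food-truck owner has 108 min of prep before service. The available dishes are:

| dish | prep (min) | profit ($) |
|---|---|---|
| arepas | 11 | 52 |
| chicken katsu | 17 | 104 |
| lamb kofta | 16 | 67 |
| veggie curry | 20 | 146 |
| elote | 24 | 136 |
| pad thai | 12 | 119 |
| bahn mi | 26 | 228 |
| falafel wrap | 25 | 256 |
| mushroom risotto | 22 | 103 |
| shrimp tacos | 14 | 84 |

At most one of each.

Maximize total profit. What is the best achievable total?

885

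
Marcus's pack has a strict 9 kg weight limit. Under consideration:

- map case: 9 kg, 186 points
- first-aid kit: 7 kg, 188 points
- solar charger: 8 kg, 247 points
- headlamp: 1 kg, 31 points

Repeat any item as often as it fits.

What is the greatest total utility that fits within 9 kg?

Best packing: 9×headlamp — 9 kg, 279 total.
Nothing else within 9 kg beats 279.

279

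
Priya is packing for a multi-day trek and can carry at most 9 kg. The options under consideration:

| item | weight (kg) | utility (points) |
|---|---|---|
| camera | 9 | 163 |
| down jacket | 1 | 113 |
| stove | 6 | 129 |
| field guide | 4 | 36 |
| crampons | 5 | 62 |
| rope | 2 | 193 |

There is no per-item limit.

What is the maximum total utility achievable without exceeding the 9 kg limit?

1017

Taking 9×down jacket: 9 kg used, 1017 in utility.
That's the maximum — no swap from here does better than 1017.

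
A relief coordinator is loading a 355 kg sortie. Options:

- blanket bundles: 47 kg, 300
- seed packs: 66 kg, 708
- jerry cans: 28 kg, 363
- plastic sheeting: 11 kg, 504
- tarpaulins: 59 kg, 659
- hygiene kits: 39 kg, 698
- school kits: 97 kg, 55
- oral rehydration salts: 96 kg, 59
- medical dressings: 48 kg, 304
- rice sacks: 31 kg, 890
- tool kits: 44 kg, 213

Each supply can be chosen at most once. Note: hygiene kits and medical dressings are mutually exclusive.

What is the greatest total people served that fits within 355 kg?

Taking blanket bundles + seed packs + jerry cans + plastic sheeting + tarpaulins + hygiene kits + rice sacks + tool kits: 325 kg used, 4335 in people served.
Runner-up blanket bundles + seed packs + jerry cans + plastic sheeting + tarpaulins + hygiene kits + rice sacks tops out at 4122.

4335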